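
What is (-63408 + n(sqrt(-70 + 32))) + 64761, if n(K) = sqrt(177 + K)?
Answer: 1353 + sqrt(177 + I*sqrt(38)) ≈ 1366.3 + 0.23164*I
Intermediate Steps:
(-63408 + n(sqrt(-70 + 32))) + 64761 = (-63408 + sqrt(177 + sqrt(-70 + 32))) + 64761 = (-63408 + sqrt(177 + sqrt(-38))) + 64761 = (-63408 + sqrt(177 + I*sqrt(38))) + 64761 = 1353 + sqrt(177 + I*sqrt(38))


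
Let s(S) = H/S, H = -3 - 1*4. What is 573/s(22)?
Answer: -12606/7 ≈ -1800.9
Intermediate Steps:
H = -7 (H = -3 - 4 = -7)
s(S) = -7/S
573/s(22) = 573/((-7/22)) = 573/((-7*1/22)) = 573/(-7/22) = 573*(-22/7) = -12606/7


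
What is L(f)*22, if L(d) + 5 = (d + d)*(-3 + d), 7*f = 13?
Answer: -9966/49 ≈ -203.39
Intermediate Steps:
f = 13/7 (f = (⅐)*13 = 13/7 ≈ 1.8571)
L(d) = -5 + 2*d*(-3 + d) (L(d) = -5 + (d + d)*(-3 + d) = -5 + (2*d)*(-3 + d) = -5 + 2*d*(-3 + d))
L(f)*22 = (-5 - 6*13/7 + 2*(13/7)²)*22 = (-5 - 78/7 + 2*(169/49))*22 = (-5 - 78/7 + 338/49)*22 = -453/49*22 = -9966/49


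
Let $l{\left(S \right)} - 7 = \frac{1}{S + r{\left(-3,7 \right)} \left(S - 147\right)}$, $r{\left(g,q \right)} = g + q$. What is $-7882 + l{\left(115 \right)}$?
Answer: $- \frac{102376}{13} \approx -7875.1$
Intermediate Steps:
$l{\left(S \right)} = 7 + \frac{1}{-588 + 5 S}$ ($l{\left(S \right)} = 7 + \frac{1}{S + \left(-3 + 7\right) \left(S - 147\right)} = 7 + \frac{1}{S + 4 \left(-147 + S\right)} = 7 + \frac{1}{S + \left(-588 + 4 S\right)} = 7 + \frac{1}{-588 + 5 S}$)
$-7882 + l{\left(115 \right)} = -7882 + \frac{5 \left(-823 + 7 \cdot 115\right)}{-588 + 5 \cdot 115} = -7882 + \frac{5 \left(-823 + 805\right)}{-588 + 575} = -7882 + 5 \frac{1}{-13} \left(-18\right) = -7882 + 5 \left(- \frac{1}{13}\right) \left(-18\right) = -7882 + \frac{90}{13} = - \frac{102376}{13}$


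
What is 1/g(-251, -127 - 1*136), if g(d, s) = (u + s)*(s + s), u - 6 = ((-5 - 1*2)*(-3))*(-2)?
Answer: 1/157274 ≈ 6.3583e-6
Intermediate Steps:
u = -36 (u = 6 + ((-5 - 1*2)*(-3))*(-2) = 6 + ((-5 - 2)*(-3))*(-2) = 6 - 7*(-3)*(-2) = 6 + 21*(-2) = 6 - 42 = -36)
g(d, s) = 2*s*(-36 + s) (g(d, s) = (-36 + s)*(s + s) = (-36 + s)*(2*s) = 2*s*(-36 + s))
1/g(-251, -127 - 1*136) = 1/(2*(-127 - 1*136)*(-36 + (-127 - 1*136))) = 1/(2*(-127 - 136)*(-36 + (-127 - 136))) = 1/(2*(-263)*(-36 - 263)) = 1/(2*(-263)*(-299)) = 1/157274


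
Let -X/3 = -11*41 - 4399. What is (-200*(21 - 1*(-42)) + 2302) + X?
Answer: 4252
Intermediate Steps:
X = 14550 (X = -3*(-11*41 - 4399) = -3*(-451 - 4399) = -3*(-4850) = 14550)
(-200*(21 - 1*(-42)) + 2302) + X = (-200*(21 - 1*(-42)) + 2302) + 14550 = (-200*(21 + 42) + 2302) + 14550 = (-200*63 + 2302) + 14550 = (-12600 + 2302) + 14550 = -10298 + 14550 = 4252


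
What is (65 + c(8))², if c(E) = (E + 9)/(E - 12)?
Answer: 59049/16 ≈ 3690.6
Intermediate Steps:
c(E) = (9 + E)/(-12 + E)
(65 + c(8))² = (65 + (9 + 8)/(-12 + 8))² = (65 + 17/(-4))² = (65 - ¼*17)² = (65 - 17/4)² = (243/4)² = 59049/16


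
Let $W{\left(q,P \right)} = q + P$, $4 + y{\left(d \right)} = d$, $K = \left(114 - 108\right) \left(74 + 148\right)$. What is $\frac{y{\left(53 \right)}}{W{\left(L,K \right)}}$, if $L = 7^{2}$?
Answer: $\frac{49}{1381} \approx 0.035482$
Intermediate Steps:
$K = 1332$ ($K = 6 \cdot 222 = 1332$)
$L = 49$
$y{\left(d \right)} = -4 + d$
$W{\left(q,P \right)} = P + q$
$\frac{y{\left(53 \right)}}{W{\left(L,K \right)}} = \frac{-4 + 53}{1332 + 49} = \frac{49}{1381}$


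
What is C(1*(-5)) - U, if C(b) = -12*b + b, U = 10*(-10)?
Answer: 155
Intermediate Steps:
U = -100
C(b) = -11*b
C(1*(-5)) - U = -11*(-5) - 1*(-100) = -11*(-5) + 100 = 55 + 100 = 155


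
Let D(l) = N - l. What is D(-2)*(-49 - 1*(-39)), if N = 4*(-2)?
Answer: 60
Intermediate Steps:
N = -8
D(l) = -8 - l
D(-2)*(-49 - 1*(-39)) = (-8 - 1*(-2))*(-49 - 1*(-39)) = (-8 + 2)*(-49 + 39) = -6*(-10) = 60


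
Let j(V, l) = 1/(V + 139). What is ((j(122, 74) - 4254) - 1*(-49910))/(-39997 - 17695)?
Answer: -11916217/15057612 ≈ -0.79138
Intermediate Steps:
j(V, l) = 1/(139 + V)
((j(122, 74) - 4254) - 1*(-49910))/(-39997 - 17695) = ((1/(139 + 122) - 4254) - 1*(-49910))/(-39997 - 17695) = ((1/261 - 4254) + 49910)/(-57692) = ((1/261 - 4254) + 49910)*(-1/57692) = (-1110293/261 + 49910)*(-1/57692) = (11916217/261)*(-1/57692) = -11916217/15057612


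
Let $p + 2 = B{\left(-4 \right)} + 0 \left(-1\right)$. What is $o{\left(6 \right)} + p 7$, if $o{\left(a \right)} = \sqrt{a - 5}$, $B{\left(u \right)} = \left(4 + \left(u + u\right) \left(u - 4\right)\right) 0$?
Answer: $-13$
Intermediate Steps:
$B{\left(u \right)} = 0$ ($B{\left(u \right)} = \left(4 + 2 u \left(-4 + u\right)\right) 0 = 0$)
$o{\left(a \right)} = \sqrt{-5 + a}$
$p = -2$ ($p = -2 + \left(0 + 0 \left(-1\right)\right) = -2 + \left(0 + 0\right) = -2 + 0 = -2$)
$o{\left(6 \right)} + p 7 = \sqrt{-5 + 6} - 14 = \sqrt{1} - 14 = 1 - 14 = -13$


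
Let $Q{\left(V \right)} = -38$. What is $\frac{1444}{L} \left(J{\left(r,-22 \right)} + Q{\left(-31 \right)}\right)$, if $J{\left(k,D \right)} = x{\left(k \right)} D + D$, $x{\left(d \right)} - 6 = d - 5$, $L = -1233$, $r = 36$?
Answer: $\frac{1262056}{1233} \approx 1023.6$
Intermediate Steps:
$x{\left(d \right)} = 1 + d$ ($x{\left(d \right)} = 6 + \left(d - 5\right) = 6 + \left(-5 + d\right) = 1 + d$)
$J{\left(k,D \right)} = D + D \left(1 + k\right)$ ($J{\left(k,D \right)} = \left(1 + k\right) D + D = D \left(1 + k\right) + D = D + D \left(1 + k\right)$)
$\frac{1444}{L} \left(J{\left(r,-22 \right)} + Q{\left(-31 \right)}\right) = \frac{1444}{-1233} \left(- 22 \left(2 + 36\right) - 38\right) = 1444 \left(- \frac{1}{1233}\right) \left(\left(-22\right) 38 - 38\right) = - \frac{1444 \left(-836 - 38\right)}{1233} = \left(- \frac{1444}{1233}\right) \left(-874\right) = \frac{1262056}{1233}$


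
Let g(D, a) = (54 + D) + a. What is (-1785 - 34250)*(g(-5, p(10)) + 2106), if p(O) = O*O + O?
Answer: -81619275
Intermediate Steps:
p(O) = O + O² (p(O) = O² + O = O + O²)
g(D, a) = 54 + D + a
(-1785 - 34250)*(g(-5, p(10)) + 2106) = (-1785 - 34250)*((54 - 5 + 10*(1 + 10)) + 2106) = -36035*((54 - 5 + 10*11) + 2106) = -36035*((54 - 5 + 110) + 2106) = -36035*(159 + 2106) = -36035*2265 = -81619275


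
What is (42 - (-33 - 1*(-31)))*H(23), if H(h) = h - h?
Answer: 0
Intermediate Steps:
H(h) = 0
(42 - (-33 - 1*(-31)))*H(23) = (42 - (-33 - 1*(-31)))*0 = (42 - (-33 + 31))*0 = (42 - 1*(-2))*0 = (42 + 2)*0 = 44*0 = 0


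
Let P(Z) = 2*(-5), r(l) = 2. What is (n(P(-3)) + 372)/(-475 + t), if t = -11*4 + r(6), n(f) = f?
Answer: -362/517 ≈ -0.70019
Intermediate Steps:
P(Z) = -10
t = -42 (t = -11*4 + 2 = -44 + 2 = -42)
(n(P(-3)) + 372)/(-475 + t) = (-10 + 372)/(-475 - 42) = 362/(-517) = 362*(-1/517) = -362/517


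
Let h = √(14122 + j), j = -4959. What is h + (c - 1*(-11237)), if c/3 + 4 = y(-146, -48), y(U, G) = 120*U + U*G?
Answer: -20311 + 7*√187 ≈ -20215.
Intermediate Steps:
y(U, G) = 120*U + G*U
h = 7*√187 (h = √(14122 - 4959) = √9163 = 7*√187 ≈ 95.724)
c = -31548 (c = -12 + 3*(-146*(120 - 48)) = -12 + 3*(-146*72) = -12 + 3*(-10512) = -12 - 31536 = -31548)
h + (c - 1*(-11237)) = 7*√187 + (-31548 - 1*(-11237)) = 7*√187 + (-31548 + 11237) = 7*√187 - 20311 = -20311 + 7*√187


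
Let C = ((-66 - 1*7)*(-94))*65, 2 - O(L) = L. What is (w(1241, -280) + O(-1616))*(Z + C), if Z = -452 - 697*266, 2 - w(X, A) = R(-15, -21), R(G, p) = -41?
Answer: 432152336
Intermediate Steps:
O(L) = 2 - L
w(X, A) = 43 (w(X, A) = 2 - 1*(-41) = 2 + 41 = 43)
Z = -185854 (Z = -452 - 185402 = -185854)
C = 446030 (C = ((-66 - 7)*(-94))*65 = -73*(-94)*65 = 6862*65 = 446030)
(w(1241, -280) + O(-1616))*(Z + C) = (43 + (2 - 1*(-1616)))*(-185854 + 446030) = (43 + (2 + 1616))*260176 = (43 + 1618)*260176 = 1661*260176 = 432152336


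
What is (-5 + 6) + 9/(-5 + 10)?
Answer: 14/5 ≈ 2.8000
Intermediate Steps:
(-5 + 6) + 9/(-5 + 10) = 1 + 9/5 = 14/5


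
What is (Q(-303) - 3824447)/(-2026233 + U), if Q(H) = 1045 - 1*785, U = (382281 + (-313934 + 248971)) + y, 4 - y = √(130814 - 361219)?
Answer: 6535195230357/2920377036326 - 3824187*I*√230405/2920377036326 ≈ 2.2378 - 0.00062856*I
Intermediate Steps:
y = 4 - I*√230405 (y = 4 - √(130814 - 361219) = 4 - √(-230405) = 4 - I*√230405 ≈ 4.0 - 480.01*I)
U = 317322 - I*√230405 (U = (382281 + (-313934 + 248971)) + (4 - I*√230405) = (382281 - 64963) + (4 - I*√230405) = 317318 + (4 - I*√230405) = 317322 - I*√230405 ≈ 3.1732e+5 - 480.01*I)
Q(H) = 260 (Q(H) = 1045 - 785 = 260)
(Q(-303) - 3824447)/(-2026233 + U) = (260 - 3824447)/(-2026233 + (317322 - I*√230405)) = -3824187/(-1708911 - I*√230405)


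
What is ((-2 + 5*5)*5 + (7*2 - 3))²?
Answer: 15876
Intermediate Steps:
((-2 + 5*5)*5 + (7*2 - 3))² = ((-2 + 25)*5 + (14 - 3))² = (23*5 + 11)² = (115 + 11)² = 126² = 15876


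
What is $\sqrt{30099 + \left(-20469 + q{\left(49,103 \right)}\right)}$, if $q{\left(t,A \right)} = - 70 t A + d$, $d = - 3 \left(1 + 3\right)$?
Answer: $38 i \sqrt{238} \approx 586.24 i$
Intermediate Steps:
$d = -12$ ($d = \left(-3\right) 4 = -12$)
$q{\left(t,A \right)} = -12 - 70 A t$ ($q{\left(t,A \right)} = - 70 t A - 12 = - 70 A t - 12 = -12 - 70 A t$)
$\sqrt{30099 + \left(-20469 + q{\left(49,103 \right)}\right)} = \sqrt{30099 - \left(20481 + 353290\right)} = \sqrt{30099 - 373771} = \sqrt{-343672} = 38 i \sqrt{238}$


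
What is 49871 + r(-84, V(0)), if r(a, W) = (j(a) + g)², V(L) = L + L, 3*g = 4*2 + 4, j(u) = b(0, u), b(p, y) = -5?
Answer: 49872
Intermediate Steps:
j(u) = -5
g = 4 (g = (4*2 + 4)/3 = (8 + 4)/3 = (⅓)*12 = 4)
V(L) = 2*L
r(a, W) = 1 (r(a, W) = (-5 + 4)² = (-1)² = 1)
49871 + r(-84, V(0)) = 49871 + 1 = 49872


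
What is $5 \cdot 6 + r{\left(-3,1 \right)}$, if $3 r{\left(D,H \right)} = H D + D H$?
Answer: $28$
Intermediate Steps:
$r{\left(D,H \right)} = \frac{2 D H}{3}$ ($r{\left(D,H \right)} = \frac{H D + D H}{3} = \frac{D H + D H}{3} = \frac{2 D H}{3}$)
$5 \cdot 6 + r{\left(-3,1 \right)} = 5 \cdot 6 + \frac{2}{3} \left(-3\right) 1 = 30 - 2 = 28$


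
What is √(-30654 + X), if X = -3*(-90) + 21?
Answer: I*√30363 ≈ 174.25*I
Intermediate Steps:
X = 291 (X = 270 + 21 = 291)
√(-30654 + X) = √(-30654 + 291) = √(-30363) = I*√30363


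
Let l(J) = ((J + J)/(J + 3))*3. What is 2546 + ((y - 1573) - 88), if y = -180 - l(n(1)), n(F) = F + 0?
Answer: 1407/2 ≈ 703.50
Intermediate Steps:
n(F) = F
l(J) = 6*J/(3 + J) (l(J) = ((2*J)/(3 + J))*3 = (2*J/(3 + J))*3 = 6*J/(3 + J))
y = -363/2 (y = -180 - 6/(3 + 1) = -180 - 6/4 = -180 - 1*3/2 = -180 - 3/2 = -363/2 ≈ -181.50)
2546 + ((y - 1573) - 88) = 2546 + ((-363/2 - 1573) - 88) = 2546 + (-3509/2 - 88) = 2546 - 3685/2 = 1407/2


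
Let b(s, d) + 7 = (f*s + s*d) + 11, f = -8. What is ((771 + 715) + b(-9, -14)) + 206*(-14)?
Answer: -1196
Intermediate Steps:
b(s, d) = 4 - 8*s + d*s (b(s, d) = -7 + ((-8*s + s*d) + 11) = -7 + ((-8*s + d*s) + 11) = -7 + (11 - 8*s + d*s) = 4 - 8*s + d*s)
((771 + 715) + b(-9, -14)) + 206*(-14) = ((771 + 715) + (4 - 8*(-9) - 14*(-9))) + 206*(-14) = (1486 + (4 + 72 + 126)) - 2884 = (1486 + 202) - 2884 = 1688 - 2884 = -1196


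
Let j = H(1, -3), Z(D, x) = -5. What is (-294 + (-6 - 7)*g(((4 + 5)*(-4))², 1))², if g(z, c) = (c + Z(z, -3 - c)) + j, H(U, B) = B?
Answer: 41209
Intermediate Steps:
j = -3
g(z, c) = -8 + c (g(z, c) = (c - 5) - 3 = (-5 + c) - 3 = -8 + c)
(-294 + (-6 - 7)*g(((4 + 5)*(-4))², 1))² = (-294 + (-6 - 7)*(-8 + 1))² = (-294 - 13*(-7))² = (-294 + 91)² = (-203)² = 41209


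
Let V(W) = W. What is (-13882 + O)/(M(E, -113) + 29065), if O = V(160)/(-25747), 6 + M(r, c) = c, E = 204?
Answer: -178710007/372636331 ≈ -0.47958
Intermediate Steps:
M(r, c) = -6 + c
O = -160/25747 (O = 160/(-25747) = 160*(-1/25747) = -160/25747 ≈ -0.0062143)
(-13882 + O)/(M(E, -113) + 29065) = (-13882 - 160/25747)/((-6 - 113) + 29065) = -357420014/(25747*(-119 + 29065)) = -357420014/25747/28946 = -357420014/25747*1/28946 = -178710007/372636331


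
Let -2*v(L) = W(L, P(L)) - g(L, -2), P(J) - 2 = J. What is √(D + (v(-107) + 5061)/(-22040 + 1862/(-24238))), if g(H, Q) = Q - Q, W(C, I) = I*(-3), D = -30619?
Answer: I*√8738037989800663584562/534207382 ≈ 174.98*I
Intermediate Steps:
P(J) = 2 + J
W(C, I) = -3*I
g(H, Q) = 0
v(L) = 3 + 3*L/2 (v(L) = -(-3*(2 + L) - 1*0)/2 = -((-6 - 3*L) + 0)/2 = -(-6 - 3*L)/2 = 3 + 3*L/2)
√(D + (v(-107) + 5061)/(-22040 + 1862/(-24238))) = √(-30619 + ((3 + (3/2)*(-107)) + 5061)/(-22040 + 1862/(-24238))) = √(-30619 + ((3 - 321/2) + 5061)/(-22040 + 1862*(-1/24238))) = √(-30619 + (-315/2 + 5061)/(-22040 - 931/12119)) = √(-30619 + 9807/(2*(-267103691/12119))) = √(-30619 + (9807/2)*(-12119/267103691)) = √(-30619 - 118851033/534207382) = √(-16357014680491/534207382) = I*√8738037989800663584562/534207382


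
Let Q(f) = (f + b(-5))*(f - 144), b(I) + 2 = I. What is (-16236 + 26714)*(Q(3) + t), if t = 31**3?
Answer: 318059690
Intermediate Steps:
t = 29791
b(I) = -2 + I
Q(f) = (-144 + f)*(-7 + f) (Q(f) = (f + (-2 - 5))*(f - 144) = (f - 7)*(-144 + f) = (-7 + f)*(-144 + f) = (-144 + f)*(-7 + f))
(-16236 + 26714)*(Q(3) + t) = (-16236 + 26714)*((1008 + 3**2 - 151*3) + 29791) = 10478*((1008 + 9 - 453) + 29791) = 10478*(564 + 29791) = 10478*30355 = 318059690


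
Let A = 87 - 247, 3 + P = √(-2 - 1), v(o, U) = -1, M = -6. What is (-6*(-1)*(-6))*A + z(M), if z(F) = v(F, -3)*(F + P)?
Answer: 5769 - I*√3 ≈ 5769.0 - 1.732*I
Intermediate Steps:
P = -3 + I*√3 (P = -3 + √(-2 - 1) = -3 + √(-3) = -3 + I*√3 ≈ -3.0 + 1.732*I)
z(F) = 3 - F - I*√3 (z(F) = -(F + (-3 + I*√3)) = -(-3 + F + I*√3) = 3 - F - I*√3)
A = -160
(-6*(-1)*(-6))*A + z(M) = (-6*(-1)*(-6))*(-160) + (3 - 1*(-6) - I*√3) = (6*(-6))*(-160) + (3 + 6 - I*√3) = -36*(-160) + (9 - I*√3) = 5760 + (9 - I*√3) = 5769 - I*√3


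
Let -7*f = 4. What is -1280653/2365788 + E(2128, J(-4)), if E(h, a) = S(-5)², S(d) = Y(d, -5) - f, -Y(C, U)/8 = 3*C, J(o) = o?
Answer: 1685173208771/115923612 ≈ 14537.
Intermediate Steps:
f = -4/7 (f = -⅐*4 = -4/7 ≈ -0.57143)
Y(C, U) = -24*C
S(d) = 4/7 - 24*d (S(d) = -24*d - 1*(-4/7) = -24*d + 4/7 = 4/7 - 24*d)
E(h, a) = 712336/49 (E(h, a) = (4/7 - 24*(-5))² = (4/7 + 120)² = (844/7)² = 712336/49)
-1280653/2365788 + E(2128, J(-4)) = -1280653/2365788 + 712336/49 = 1685173208771/115923612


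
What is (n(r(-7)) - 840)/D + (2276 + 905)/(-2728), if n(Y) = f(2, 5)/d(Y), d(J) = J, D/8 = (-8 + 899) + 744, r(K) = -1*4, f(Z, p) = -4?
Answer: -2743517/2230140 ≈ -1.2302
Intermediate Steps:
r(K) = -4
D = 13080 (D = 8*((-8 + 899) + 744) = 8*(891 + 744) = 8*1635 = 13080)
n(Y) = -4/Y
(n(r(-7)) - 840)/D + (2276 + 905)/(-2728) = (-4/(-4) - 840)/13080 + (2276 + 905)/(-2728) = (-4*(-¼) - 840)*(1/13080) + 3181*(-1/2728) = (1 - 840)*(1/13080) - 3181/2728 = -839*1/13080 - 3181/2728 = -839/13080 - 3181/2728 = -2743517/2230140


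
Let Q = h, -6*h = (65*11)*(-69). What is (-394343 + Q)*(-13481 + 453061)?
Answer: -169730849390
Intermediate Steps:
h = 16445/2 (h = -65*11*(-69)/6 = -715*(-69)/6 = -⅙*(-49335) = 16445/2 ≈ 8222.5)
Q = 16445/2 ≈ 8222.5
(-394343 + Q)*(-13481 + 453061) = (-394343 + 16445/2)*(-13481 + 453061) = -772241/2*439580 = -169730849390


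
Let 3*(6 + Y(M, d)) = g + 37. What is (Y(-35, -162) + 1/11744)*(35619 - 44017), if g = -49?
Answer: 493126361/5872 ≈ 83979.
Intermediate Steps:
Y(M, d) = -10 (Y(M, d) = -6 + (-49 + 37)/3 = -6 + (1/3)*(-12) = -6 - 4 = -10)
(Y(-35, -162) + 1/11744)*(35619 - 44017) = (-10 + 1/11744)*(35619 - 44017) = (-10 + 1/11744)*(-8398) = -117439/11744*(-8398) = 493126361/5872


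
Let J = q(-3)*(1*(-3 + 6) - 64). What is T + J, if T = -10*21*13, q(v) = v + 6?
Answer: -2913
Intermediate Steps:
q(v) = 6 + v
T = -2730 (T = -210*13 = -2730)
J = -183 (J = (6 - 3)*(1*(-3 + 6) - 64) = 3*(1*3 - 64) = 3*(3 - 64) = 3*(-61) = -183)
T + J = -2730 - 183 = -2913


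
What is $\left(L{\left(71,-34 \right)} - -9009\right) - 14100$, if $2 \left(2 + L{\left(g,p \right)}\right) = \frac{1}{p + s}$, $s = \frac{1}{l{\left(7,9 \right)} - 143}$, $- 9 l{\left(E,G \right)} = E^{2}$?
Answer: $- \frac{231390937}{45433} \approx -5093.0$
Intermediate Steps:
$l{\left(E,G \right)} = - \frac{E^{2}}{9}$
$s = - \frac{9}{1336}$ ($s = \frac{1}{- \frac{7^{2}}{9} - 143} = \frac{1}{\left(- \frac{1}{9}\right) 49 - 143} = \frac{1}{- \frac{49}{9} - 143} = \frac{1}{- \frac{1336}{9}} = - \frac{9}{1336} \approx -0.0067365$)
$L{\left(g,p \right)} = -2 + \frac{1}{2 \left(- \frac{9}{1336} + p\right)}$ ($L{\left(g,p \right)} = -2 + \frac{1}{2 \left(p - \frac{9}{1336}\right)} = -2 + \frac{1}{2 \left(- \frac{9}{1336} + p\right)}$)
$\left(L{\left(71,-34 \right)} - -9009\right) - 14100 = \left(\frac{2 \left(343 - -45424\right)}{-9 + 1336 \left(-34\right)} - -9009\right) - 14100 = \left(\frac{2 \left(343 + 45424\right)}{-9 - 45424} + 9009\right) - 14100 = \left(2 \frac{1}{-45433} \cdot 45767 + 9009\right) - 14100 = \left(2 \left(- \frac{1}{45433}\right) 45767 + 9009\right) - 14100 = \left(- \frac{91534}{45433} + 9009\right) - 14100 = \frac{409214363}{45433} - 14100 = - \frac{231390937}{45433}$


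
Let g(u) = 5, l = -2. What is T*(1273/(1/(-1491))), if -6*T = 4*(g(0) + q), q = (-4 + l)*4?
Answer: -24041878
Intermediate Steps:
q = -24 (q = (-4 - 2)*4 = -6*4 = -24)
T = 38/3 (T = -2*(5 - 24)/3 = -2*(-19)/3 = -⅙*(-76) = 38/3 ≈ 12.667)
T*(1273/(1/(-1491))) = 38*(1273/(1/(-1491)))/3 = 38*(1273/(-1/1491))/3 = 38*(1273*(-1491))/3 = (38/3)*(-1898043) = -24041878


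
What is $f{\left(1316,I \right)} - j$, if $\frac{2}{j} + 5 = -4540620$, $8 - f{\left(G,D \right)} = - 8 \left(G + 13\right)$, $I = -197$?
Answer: $\frac{48312250002}{4540625} \approx 10640.0$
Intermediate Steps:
$f{\left(G,D \right)} = 112 + 8 G$ ($f{\left(G,D \right)} = 8 - - 8 \left(G + 13\right) = 8 - - 8 \left(13 + G\right) = 8 - \left(-104 - 8 G\right) = 8 + \left(104 + 8 G\right) = 112 + 8 G$)
$j = - \frac{2}{4540625}$ ($j = \frac{2}{-5 - 4540620} = \frac{2}{-4540625} = 2 \left(- \frac{1}{4540625}\right) = - \frac{2}{4540625} \approx -4.4047 \cdot 10^{-7}$)
$f{\left(1316,I \right)} - j = \left(112 + 8 \cdot 1316\right) - - \frac{2}{4540625} = \left(112 + 10528\right) + \frac{2}{4540625} = 10640 + \frac{2}{4540625} = \frac{48312250002}{4540625}$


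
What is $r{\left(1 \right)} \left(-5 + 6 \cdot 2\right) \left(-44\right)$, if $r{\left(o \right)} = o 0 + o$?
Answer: $-308$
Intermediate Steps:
$r{\left(o \right)} = o$ ($r{\left(o \right)} = 0 + o = o$)
$r{\left(1 \right)} \left(-5 + 6 \cdot 2\right) \left(-44\right) = 1 \left(-5 + 6 \cdot 2\right) \left(-44\right) = 1 \left(-5 + 12\right) \left(-44\right) = 1 \cdot 7 \left(-44\right) = 7 \left(-44\right) = -308$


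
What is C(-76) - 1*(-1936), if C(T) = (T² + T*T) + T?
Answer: 13412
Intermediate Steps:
C(T) = T + 2*T² (C(T) = (T² + T²) + T = 2*T² + T = T + 2*T²)
C(-76) - 1*(-1936) = -76*(1 + 2*(-76)) - 1*(-1936) = -76*(1 - 152) + 1936 = -76*(-151) + 1936 = 11476 + 1936 = 13412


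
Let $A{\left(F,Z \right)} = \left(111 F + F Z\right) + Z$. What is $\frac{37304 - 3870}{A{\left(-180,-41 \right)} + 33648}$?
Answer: $\frac{33434}{21007} \approx 1.5916$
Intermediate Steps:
$A{\left(F,Z \right)} = Z + 111 F + F Z$
$\frac{37304 - 3870}{A{\left(-180,-41 \right)} + 33648} = \frac{37304 - 3870}{\left(-41 + 111 \left(-180\right) - -7380\right) + 33648} = \frac{33434}{\left(-41 - 19980 + 7380\right) + 33648} = \frac{33434}{-12641 + 33648} = \frac{33434}{21007}$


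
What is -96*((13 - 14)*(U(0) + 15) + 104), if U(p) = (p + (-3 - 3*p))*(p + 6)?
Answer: -10272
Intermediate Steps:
U(p) = (-3 - 2*p)*(6 + p)
-96*((13 - 14)*(U(0) + 15) + 104) = -96*((13 - 14)*((-18 - 15*0 - 2*0²) + 15) + 104) = -96*(-((-18 + 0 - 2*0) + 15) + 104) = -96*(-((-18 + 0 + 0) + 15) + 104) = -96*(-(-18 + 15) + 104) = -96*(-1*(-3) + 104) = -96*(3 + 104) = -96*107 = -10272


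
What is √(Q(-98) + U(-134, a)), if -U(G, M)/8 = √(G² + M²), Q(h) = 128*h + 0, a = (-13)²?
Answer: 2*√(-3136 - 2*√46517) ≈ 119.45*I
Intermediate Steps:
a = 169
Q(h) = 128*h
U(G, M) = -8*√(G² + M²)
√(Q(-98) + U(-134, a)) = √(128*(-98) - 8*√((-134)² + 169²)) = √(-12544 - 8*√(17956 + 28561)) = √(-12544 - 8*√46517)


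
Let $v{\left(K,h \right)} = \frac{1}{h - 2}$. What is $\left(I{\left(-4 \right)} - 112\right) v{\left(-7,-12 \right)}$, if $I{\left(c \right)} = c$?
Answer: $\frac{58}{7} \approx 8.2857$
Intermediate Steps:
$v{\left(K,h \right)} = \frac{1}{-2 + h}$
$\left(I{\left(-4 \right)} - 112\right) v{\left(-7,-12 \right)} = \frac{-4 - 112}{-2 - 12} = - \frac{116}{-14} = \left(-116\right) \left(- \frac{1}{14}\right) = \frac{58}{7}$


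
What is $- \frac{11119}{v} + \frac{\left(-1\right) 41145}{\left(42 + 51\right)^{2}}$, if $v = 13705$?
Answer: $- \frac{220020152}{39511515} \approx -5.5685$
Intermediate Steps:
$- \frac{11119}{v} + \frac{\left(-1\right) 41145}{\left(42 + 51\right)^{2}} = - \frac{11119}{13705} + \frac{\left(-1\right) 41145}{\left(42 + 51\right)^{2}} = \left(-11119\right) \frac{1}{13705} - \frac{41145}{93^{2}} = - \frac{11119}{13705} - \frac{41145}{8649} = - \frac{11119}{13705} - \frac{13715}{2883} = - \frac{220020152}{39511515}$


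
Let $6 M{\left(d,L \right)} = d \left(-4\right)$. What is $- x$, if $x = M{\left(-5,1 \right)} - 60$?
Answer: $\frac{170}{3} \approx 56.667$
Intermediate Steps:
$M{\left(d,L \right)} = - \frac{2 d}{3}$ ($M{\left(d,L \right)} = \frac{d \left(-4\right)}{6} = \frac{\left(-4\right) d}{6} = - \frac{2 d}{3}$)
$x = - \frac{170}{3}$ ($x = \left(- \frac{2}{3}\right) \left(-5\right) - 60 = \frac{10}{3} - 60 = - \frac{170}{3} \approx -56.667$)
$- x = \left(-1\right) \left(- \frac{170}{3}\right) = \frac{170}{3}$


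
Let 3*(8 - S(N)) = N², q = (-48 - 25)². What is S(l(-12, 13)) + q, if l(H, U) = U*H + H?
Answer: -4071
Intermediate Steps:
l(H, U) = H + H*U (l(H, U) = H*U + H = H + H*U)
q = 5329 (q = (-73)² = 5329)
S(N) = 8 - N²/3
S(l(-12, 13)) + q = (8 - 144*(1 + 13)²/3) + 5329 = (8 - (-12*14)²/3) + 5329 = (8 - ⅓*(-168)²) + 5329 = (8 - ⅓*28224) + 5329 = (8 - 9408) + 5329 = -9400 + 5329 = -4071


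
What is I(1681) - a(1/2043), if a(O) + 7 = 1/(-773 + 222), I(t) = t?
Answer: 930089/551 ≈ 1688.0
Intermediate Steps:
a(O) = -3858/551 (a(O) = -7 + 1/(-773 + 222) = -7 + 1/(-551) = -7 - 1/551 = -3858/551)
I(1681) - a(1/2043) = 1681 - 1*(-3858/551) = 1681 + 3858/551 = 930089/551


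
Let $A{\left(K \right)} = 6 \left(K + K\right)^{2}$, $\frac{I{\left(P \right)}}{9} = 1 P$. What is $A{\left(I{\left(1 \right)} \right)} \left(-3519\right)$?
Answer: $-6840936$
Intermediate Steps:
$I{\left(P \right)} = 9 P$ ($I{\left(P \right)} = 9 \cdot 1 P = 9 P$)
$A{\left(K \right)} = 24 K^{2}$ ($A{\left(K \right)} = 6 \left(2 K\right)^{2} = 6 \cdot 4 K^{2} = 24 K^{2}$)
$A{\left(I{\left(1 \right)} \right)} \left(-3519\right) = 24 \left(9 \cdot 1\right)^{2} \left(-3519\right) = 24 \cdot 9^{2} \left(-3519\right) = 24 \cdot 81 \left(-3519\right) = 1944 \left(-3519\right) = -6840936$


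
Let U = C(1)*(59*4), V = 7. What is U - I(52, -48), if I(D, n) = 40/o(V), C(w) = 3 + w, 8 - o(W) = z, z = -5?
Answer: 12232/13 ≈ 940.92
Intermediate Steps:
o(W) = 13 (o(W) = 8 - 1*(-5) = 8 + 5 = 13)
I(D, n) = 40/13
U = 944 (U = (3 + 1)*(59*4) = 4*236 = 944)
U - I(52, -48) = 944 - 1*40/13 = 944 - 40/13 = 12232/13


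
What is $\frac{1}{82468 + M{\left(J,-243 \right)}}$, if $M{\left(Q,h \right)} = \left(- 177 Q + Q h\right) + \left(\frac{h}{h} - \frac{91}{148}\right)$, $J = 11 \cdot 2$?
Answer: $\frac{148}{10837801} \approx 1.3656 \cdot 10^{-5}$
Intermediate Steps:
$J = 22$
$M{\left(Q,h \right)} = \frac{57}{148} - 177 Q + Q h$ ($M{\left(Q,h \right)} = \left(- 177 Q + Q h\right) + \left(1 - \frac{91}{148}\right) = \left(- 177 Q + Q h\right) + \frac{57}{148} = \frac{57}{148} - 177 Q + Q h$)
$\frac{1}{82468 + M{\left(J,-243 \right)}} = \frac{1}{82468 + \left(\frac{57}{148} - 3894 + 22 \left(-243\right)\right)} = \frac{1}{82468 - \frac{1367463}{148}} = \frac{1}{\frac{10837801}{148}} = \frac{148}{10837801}$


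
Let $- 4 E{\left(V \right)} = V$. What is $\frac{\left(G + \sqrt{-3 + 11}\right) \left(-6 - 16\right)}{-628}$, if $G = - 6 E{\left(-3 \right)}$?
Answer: $- \frac{99}{628} + \frac{11 \sqrt{2}}{157} \approx -0.058558$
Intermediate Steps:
$E{\left(V \right)} = - \frac{V}{4}$
$G = - \frac{9}{2}$ ($G = - 6 \left(\left(- \frac{1}{4}\right) \left(-3\right)\right) = \left(-6\right) \frac{3}{4} = - \frac{9}{2} \approx -4.5$)
$\frac{\left(G + \sqrt{-3 + 11}\right) \left(-6 - 16\right)}{-628} = \frac{\left(- \frac{9}{2} + \sqrt{-3 + 11}\right) \left(-6 - 16\right)}{-628} = \left(- \frac{9}{2} + \sqrt{8}\right) \left(-6 - 16\right) \left(- \frac{1}{628}\right) = \left(- \frac{9}{2} + 2 \sqrt{2}\right) \left(-22\right) \left(- \frac{1}{628}\right) = \left(99 - 44 \sqrt{2}\right) \left(- \frac{1}{628}\right) = - \frac{99}{628} + \frac{11 \sqrt{2}}{157}$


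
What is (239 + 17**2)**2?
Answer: 278784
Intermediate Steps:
(239 + 17**2)**2 = (239 + 289)**2 = 528**2 = 278784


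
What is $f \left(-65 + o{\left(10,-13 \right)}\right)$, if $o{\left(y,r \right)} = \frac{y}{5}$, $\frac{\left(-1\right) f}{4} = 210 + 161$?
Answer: $93492$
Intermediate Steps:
$f = -1484$ ($f = - 4 \left(210 + 161\right) = \left(-4\right) 371 = -1484$)
$o{\left(y,r \right)} = \frac{y}{5}$ ($o{\left(y,r \right)} = y \frac{1}{5} = \frac{y}{5}$)
$f \left(-65 + o{\left(10,-13 \right)}\right) = - 1484 \left(-65 + \frac{1}{5} \cdot 10\right) = - 1484 \left(-65 + 2\right) = \left(-1484\right) \left(-63\right) = 93492$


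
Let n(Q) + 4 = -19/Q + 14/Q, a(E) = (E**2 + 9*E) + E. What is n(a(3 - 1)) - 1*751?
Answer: -18125/24 ≈ -755.21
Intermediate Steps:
a(E) = E**2 + 10*E
n(Q) = -4 - 5/Q (n(Q) = -4 + (-19/Q + 14/Q) = -4 - 5/Q)
n(a(3 - 1)) - 1*751 = (-4 - 5*1/((3 - 1)*(10 + (3 - 1)))) - 1*751 = (-4 - 5*1/(2*(10 + 2))) - 751 = (-4 - 5/(2*12)) - 751 = (-4 - 5/24) - 751 = -101/24 - 751 = -18125/24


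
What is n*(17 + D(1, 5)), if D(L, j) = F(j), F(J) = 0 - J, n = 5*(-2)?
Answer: -120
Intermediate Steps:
n = -10
F(J) = -J
D(L, j) = -j
n*(17 + D(1, 5)) = -10*(17 - 1*5) = -10*(17 - 5) = -10*12 = -120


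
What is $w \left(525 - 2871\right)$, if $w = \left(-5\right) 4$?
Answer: $46920$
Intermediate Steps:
$w = -20$
$w \left(525 - 2871\right) = - 20 \left(525 - 2871\right) = \left(-20\right) \left(-2346\right) = 46920$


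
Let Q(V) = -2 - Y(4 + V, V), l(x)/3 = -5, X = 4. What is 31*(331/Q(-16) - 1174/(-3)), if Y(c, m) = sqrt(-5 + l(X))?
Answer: 45105/4 + 10261*I*sqrt(5)/12 ≈ 11276.0 + 1912.0*I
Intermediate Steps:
l(x) = -15 (l(x) = 3*(-5) = -15)
Y(c, m) = 2*I*sqrt(5) (Y(c, m) = sqrt(-5 - 15) = sqrt(-20) = 2*I*sqrt(5))
Q(V) = -2 - 2*I*sqrt(5)
31*(331/Q(-16) - 1174/(-3)) = 31*(331/(-2 - 2*I*sqrt(5)) - 1174/(-3)) = 31*(331/(-2 - 2*I*sqrt(5)) - 1174*(-1/3)) = 31*(331/(-2 - 2*I*sqrt(5)) + 1174/3) = 31*(1174/3 + 331/(-2 - 2*I*sqrt(5))) = 36394/3 + 10261/(-2 - 2*I*sqrt(5))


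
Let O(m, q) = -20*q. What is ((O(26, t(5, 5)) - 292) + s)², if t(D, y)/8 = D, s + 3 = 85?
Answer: 1020100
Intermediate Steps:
s = 82 (s = -3 + 85 = 82)
t(D, y) = 8*D
((O(26, t(5, 5)) - 292) + s)² = ((-160*5 - 292) + 82)² = ((-20*40 - 292) + 82)² = ((-800 - 292) + 82)² = (-1092 + 82)² = (-1010)² = 1020100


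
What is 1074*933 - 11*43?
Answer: 1001569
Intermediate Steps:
1074*933 - 11*43 = 1002042 - 473 = 1001569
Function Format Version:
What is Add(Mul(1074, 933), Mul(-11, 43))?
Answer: 1001569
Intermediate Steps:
Add(Mul(1074, 933), Mul(-11, 43)) = Add(1002042, -473) = 1001569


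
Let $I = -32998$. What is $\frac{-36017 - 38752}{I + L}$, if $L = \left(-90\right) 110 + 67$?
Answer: $\frac{24923}{14277} \approx 1.7457$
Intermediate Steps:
$L = -9833$ ($L = -9900 + 67 = -9833$)
$\frac{-36017 - 38752}{I + L} = \frac{-36017 - 38752}{-32998 - 9833} = - \frac{74769}{-42831} = \left(-74769\right) \left(- \frac{1}{42831}\right) = \frac{24923}{14277}$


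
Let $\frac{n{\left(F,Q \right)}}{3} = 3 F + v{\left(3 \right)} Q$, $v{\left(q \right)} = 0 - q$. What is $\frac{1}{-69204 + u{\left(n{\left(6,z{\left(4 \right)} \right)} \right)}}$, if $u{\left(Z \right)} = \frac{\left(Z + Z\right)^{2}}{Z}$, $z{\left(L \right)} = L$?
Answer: $- \frac{1}{69132} \approx -1.4465 \cdot 10^{-5}$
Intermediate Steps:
$v{\left(q \right)} = - q$
$n{\left(F,Q \right)} = - 9 Q + 9 F$ ($n{\left(F,Q \right)} = 3 \left(3 F + \left(-1\right) 3 Q\right) = 3 \left(3 F - 3 Q\right) = 3 \left(- 3 Q + 3 F\right) = - 9 Q + 9 F$)
$u{\left(Z \right)} = 4 Z$ ($u{\left(Z \right)} = \frac{\left(2 Z\right)^{2}}{Z} = \frac{4 Z^{2}}{Z} = 4 Z$)
$\frac{1}{-69204 + u{\left(n{\left(6,z{\left(4 \right)} \right)} \right)}} = \frac{1}{-69204 + 4 \left(\left(-9\right) 4 + 9 \cdot 6\right)} = \frac{1}{-69204 + 4 \left(-36 + 54\right)} = \frac{1}{-69204 + 4 \cdot 18} = \frac{1}{-69204 + 72} = \frac{1}{-69132} = - \frac{1}{69132}$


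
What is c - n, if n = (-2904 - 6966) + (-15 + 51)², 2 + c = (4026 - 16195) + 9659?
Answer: 6062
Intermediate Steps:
c = -2512 (c = -2 + ((4026 - 16195) + 9659) = -2 + (-12169 + 9659) = -2 - 2510 = -2512)
n = -8574 (n = -9870 + 36² = -9870 + 1296 = -8574)
c - n = -2512 - 1*(-8574) = -2512 + 8574 = 6062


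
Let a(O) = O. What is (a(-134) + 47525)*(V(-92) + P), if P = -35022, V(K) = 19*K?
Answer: -1742567070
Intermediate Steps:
(a(-134) + 47525)*(V(-92) + P) = (-134 + 47525)*(19*(-92) - 35022) = 47391*(-1748 - 35022) = 47391*(-36770) = -1742567070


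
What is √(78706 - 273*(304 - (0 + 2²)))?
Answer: I*√3194 ≈ 56.516*I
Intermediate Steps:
√(78706 - 273*(304 - (0 + 2²))) = √(78706 - 273*(304 - (0 + 4))) = √(78706 - 273*(304 - 1*4)) = √(78706 - 273*(304 - 4)) = √(78706 - 273*300) = √(78706 - 81900) = √(-3194) = I*√3194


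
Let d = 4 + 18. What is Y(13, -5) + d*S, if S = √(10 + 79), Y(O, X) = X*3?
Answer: -15 + 22*√89 ≈ 192.55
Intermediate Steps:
Y(O, X) = 3*X
d = 22
S = √89 ≈ 9.4340
Y(13, -5) + d*S = 3*(-5) + 22*√89 = -15 + 22*√89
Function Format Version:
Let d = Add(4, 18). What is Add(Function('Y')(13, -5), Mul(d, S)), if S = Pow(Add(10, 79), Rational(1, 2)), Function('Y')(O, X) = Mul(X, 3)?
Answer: Add(-15, Mul(22, Pow(89, Rational(1, 2)))) ≈ 192.55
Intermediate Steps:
Function('Y')(O, X) = Mul(3, X)
d = 22
S = Pow(89, Rational(1, 2)) ≈ 9.4340
Add(Function('Y')(13, -5), Mul(d, S)) = Add(Mul(3, -5), Mul(22, Pow(89, Rational(1, 2)))) = Add(-15, Mul(22, Pow(89, Rational(1, 2))))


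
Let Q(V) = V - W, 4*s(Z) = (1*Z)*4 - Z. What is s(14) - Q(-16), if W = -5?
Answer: 43/2 ≈ 21.500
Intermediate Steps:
s(Z) = 3*Z/4 (s(Z) = ((1*Z)*4 - Z)/4 = (Z*4 - Z)/4 = (4*Z - Z)/4 = (3*Z)/4 = 3*Z/4)
Q(V) = 5 + V (Q(V) = V - 1*(-5) = V + 5 = 5 + V)
s(14) - Q(-16) = (¾)*14 - (5 - 16) = 21/2 - 1*(-11) = 21/2 + 11 = 43/2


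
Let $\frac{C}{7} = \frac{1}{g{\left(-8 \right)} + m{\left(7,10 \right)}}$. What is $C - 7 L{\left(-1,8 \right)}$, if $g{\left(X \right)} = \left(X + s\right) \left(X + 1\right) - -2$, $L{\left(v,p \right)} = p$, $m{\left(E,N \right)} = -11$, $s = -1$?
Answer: $- \frac{3017}{54} \approx -55.87$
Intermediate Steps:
$g{\left(X \right)} = 2 + \left(1 + X\right) \left(-1 + X\right)$ ($g{\left(X \right)} = \left(X - 1\right) \left(X + 1\right) - -2 = \left(-1 + X\right) \left(1 + X\right) + \left(-1 + 3\right) = \left(1 + X\right) \left(-1 + X\right) + 2 = 2 + \left(1 + X\right) \left(-1 + X\right)$)
$C = \frac{7}{54}$ ($C = \frac{7}{\left(1 + \left(-8\right)^{2}\right) - 11} = \frac{7}{\left(1 + 64\right) - 11} = \frac{7}{65 - 11} = \frac{7}{54} \approx 0.12963$)
$C - 7 L{\left(-1,8 \right)} = \frac{7}{54} - 56 = - \frac{3017}{54}$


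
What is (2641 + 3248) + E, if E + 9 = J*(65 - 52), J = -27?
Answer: 5529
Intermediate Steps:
E = -360 (E = -9 - 27*(65 - 52) = -9 - 27*13 = -9 - 351 = -360)
(2641 + 3248) + E = (2641 + 3248) - 360 = 5889 - 360 = 5529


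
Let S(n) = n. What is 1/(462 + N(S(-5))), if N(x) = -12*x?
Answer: 1/522 ≈ 0.0019157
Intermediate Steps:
1/(462 + N(S(-5))) = 1/(462 - 12*(-5)) = 1/(462 + 60) = 1/522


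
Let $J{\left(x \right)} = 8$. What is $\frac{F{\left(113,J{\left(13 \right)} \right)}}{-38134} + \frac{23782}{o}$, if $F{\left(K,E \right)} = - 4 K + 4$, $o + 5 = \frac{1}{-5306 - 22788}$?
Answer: $- \frac{12739231997532}{2678360557} \approx -4756.4$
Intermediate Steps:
$o = - \frac{140471}{28094}$ ($o = -5 + \frac{1}{-5306 - 22788} = -5 + \frac{1}{-28094} = -5 - \frac{1}{28094} = - \frac{140471}{28094} \approx -5.0$)
$F{\left(K,E \right)} = 4 - 4 K$
$\frac{F{\left(113,J{\left(13 \right)} \right)}}{-38134} + \frac{23782}{o} = \frac{4 - 452}{-38134} + \frac{23782}{- \frac{140471}{28094}} = \left(4 - 452\right) \left(- \frac{1}{38134}\right) + 23782 \left(- \frac{28094}{140471}\right) = \left(-448\right) \left(- \frac{1}{38134}\right) - \frac{668131508}{140471} = \frac{224}{19067} - \frac{668131508}{140471} = - \frac{12739231997532}{2678360557}$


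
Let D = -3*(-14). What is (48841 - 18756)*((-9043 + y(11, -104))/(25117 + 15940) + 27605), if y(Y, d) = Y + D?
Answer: 34097421257075/41057 ≈ 8.3049e+8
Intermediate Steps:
D = 42
y(Y, d) = 42 + Y (y(Y, d) = Y + 42 = 42 + Y)
(48841 - 18756)*((-9043 + y(11, -104))/(25117 + 15940) + 27605) = (48841 - 18756)*((-9043 + (42 + 11))/(25117 + 15940) + 27605) = 30085*((-9043 + 53)/41057 + 27605) = 30085*(-8990*1/41057 + 27605) = 30085*(-8990/41057 + 27605) = 30085*(1133369495/41057) = 34097421257075/41057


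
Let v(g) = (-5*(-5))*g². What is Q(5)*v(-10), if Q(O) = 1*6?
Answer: 15000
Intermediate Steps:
Q(O) = 6
v(g) = 25*g²
Q(5)*v(-10) = 6*(25*(-10)²) = 6*(25*100) = 6*2500 = 15000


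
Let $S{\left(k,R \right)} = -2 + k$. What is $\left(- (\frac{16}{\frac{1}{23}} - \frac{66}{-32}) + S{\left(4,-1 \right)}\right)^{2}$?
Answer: $\frac{34680321}{256} \approx 1.3547 \cdot 10^{5}$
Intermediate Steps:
$\left(- (\frac{16}{\frac{1}{23}} - \frac{66}{-32}) + S{\left(4,-1 \right)}\right)^{2} = \left(- (\frac{16}{\frac{1}{23}} - \frac{66}{-32}) + \left(-2 + 4\right)\right)^{2} = \left(- (16 \frac{1}{\frac{1}{23}} - - \frac{33}{16}) + 2\right)^{2} = \left(- (16 \cdot 23 + \frac{33}{16}) + 2\right)^{2} = \left(- (368 + \frac{33}{16}) + 2\right)^{2} = \left(\left(-1\right) \frac{5921}{16} + 2\right)^{2} = \left(- \frac{5921}{16} + 2\right)^{2} = \left(- \frac{5889}{16}\right)^{2} = \frac{34680321}{256}$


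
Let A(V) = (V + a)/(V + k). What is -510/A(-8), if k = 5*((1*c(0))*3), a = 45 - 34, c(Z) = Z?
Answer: 1360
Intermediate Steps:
a = 11
k = 0 (k = 5*((1*0)*3) = 5*(0*3) = 5*0 = 0)
A(V) = (11 + V)/V (A(V) = (V + 11)/(V + 0) = (11 + V)/V)
-510/A(-8) = -510*(-8/(11 - 8)) = -510/((-⅛*3)) = -510/(-3/8) = -510*(-8/3) = 1360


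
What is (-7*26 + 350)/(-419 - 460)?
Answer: -56/293 ≈ -0.19113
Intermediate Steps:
(-7*26 + 350)/(-419 - 460) = (-182 + 350)/(-879) = 168*(-1/879) = -56/293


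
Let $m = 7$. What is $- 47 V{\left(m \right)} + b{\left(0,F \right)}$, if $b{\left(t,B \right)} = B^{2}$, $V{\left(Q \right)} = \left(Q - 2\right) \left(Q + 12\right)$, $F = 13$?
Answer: $-4296$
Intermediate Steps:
$V{\left(Q \right)} = \left(-2 + Q\right) \left(12 + Q\right)$
$- 47 V{\left(m \right)} + b{\left(0,F \right)} = - 47 \left(-24 + 7^{2} + 10 \cdot 7\right) + 13^{2} = - 47 \left(-24 + 49 + 70\right) + 169 = \left(-47\right) 95 + 169 = -4465 + 169 = -4296$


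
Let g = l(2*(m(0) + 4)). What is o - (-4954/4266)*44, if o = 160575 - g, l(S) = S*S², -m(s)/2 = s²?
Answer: 341523367/2133 ≈ 1.6011e+5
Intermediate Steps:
m(s) = -2*s²
l(S) = S³
g = 512 (g = (2*(-2*0² + 4))³ = (2*(-2*0 + 4))³ = (2*(0 + 4))³ = (2*4)³ = 8³ = 512)
o = 160063 (o = 160575 - 1*512 = 160575 - 512 = 160063)
o - (-4954/4266)*44 = 160063 - (-4954/4266)*44 = 160063 - (-4954*1/4266)*44 = 160063 - (-2477)*44/2133 = 160063 - 1*(-108988/2133) = 160063 + 108988/2133 = 341523367/2133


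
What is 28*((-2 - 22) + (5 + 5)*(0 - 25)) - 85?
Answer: -7757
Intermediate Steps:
28*((-2 - 22) + (5 + 5)*(0 - 25)) - 85 = 28*(-24 + 10*(-25)) - 85 = 28*(-24 - 250) - 85 = 28*(-274) - 85 = -7672 - 85 = -7757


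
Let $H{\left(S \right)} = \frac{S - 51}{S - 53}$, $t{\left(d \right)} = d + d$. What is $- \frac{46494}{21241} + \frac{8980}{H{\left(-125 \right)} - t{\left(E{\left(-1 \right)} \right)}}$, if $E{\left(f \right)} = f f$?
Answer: $- \frac{1698041648}{191169} \approx -8882.4$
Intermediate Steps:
$E{\left(f \right)} = f^{2}$
$t{\left(d \right)} = 2 d$
$H{\left(S \right)} = \frac{-51 + S}{-53 + S}$
$- \frac{46494}{21241} + \frac{8980}{H{\left(-125 \right)} - t{\left(E{\left(-1 \right)} \right)}} = - \frac{46494}{21241} + \frac{8980}{\frac{-51 - 125}{-53 - 125} - 2 \left(-1\right)^{2}} = \left(-46494\right) \frac{1}{21241} + \frac{8980}{\frac{1}{-178} \left(-176\right) - 2 \cdot 1} = - \frac{46494}{21241} + \frac{8980}{\left(- \frac{1}{178}\right) \left(-176\right) - 2} = - \frac{46494}{21241} + \frac{8980}{\frac{88}{89} - 2} = - \frac{46494}{21241} + \frac{8980}{- \frac{90}{89}} = - \frac{46494}{21241} + 8980 \left(- \frac{89}{90}\right) = - \frac{46494}{21241} - \frac{79922}{9} = - \frac{1698041648}{191169}$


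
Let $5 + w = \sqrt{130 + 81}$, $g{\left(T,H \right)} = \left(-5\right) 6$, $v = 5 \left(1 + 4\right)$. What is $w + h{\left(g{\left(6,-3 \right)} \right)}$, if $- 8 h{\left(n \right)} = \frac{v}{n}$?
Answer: $- \frac{235}{48} + \sqrt{211} \approx 9.63$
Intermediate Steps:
$v = 25$ ($v = 5 \cdot 5 = 25$)
$g{\left(T,H \right)} = -30$
$h{\left(n \right)} = - \frac{25}{8 n}$ ($h{\left(n \right)} = - \frac{25 \frac{1}{n}}{8} = - \frac{25}{8 n}$)
$w = -5 + \sqrt{211}$ ($w = -5 + \sqrt{130 + 81} = -5 + \sqrt{211} \approx 9.5258$)
$w + h{\left(g{\left(6,-3 \right)} \right)} = \left(-5 + \sqrt{211}\right) - \frac{25}{8 \left(-30\right)} = \left(-5 + \sqrt{211}\right) - - \frac{5}{48} = \left(-5 + \sqrt{211}\right) + \frac{5}{48} = - \frac{235}{48} + \sqrt{211}$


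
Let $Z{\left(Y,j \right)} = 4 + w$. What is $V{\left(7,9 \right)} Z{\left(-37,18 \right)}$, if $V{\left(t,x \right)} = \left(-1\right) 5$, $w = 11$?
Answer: $-75$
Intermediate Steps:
$V{\left(t,x \right)} = -5$
$Z{\left(Y,j \right)} = 15$ ($Z{\left(Y,j \right)} = 4 + 11 = 15$)
$V{\left(7,9 \right)} Z{\left(-37,18 \right)} = \left(-5\right) 15 = -75$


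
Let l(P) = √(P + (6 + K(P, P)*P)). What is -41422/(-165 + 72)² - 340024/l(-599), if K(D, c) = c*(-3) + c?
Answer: -41422/8649 + 340024*I*√718195/718195 ≈ -4.7892 + 401.23*I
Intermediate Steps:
K(D, c) = -2*c (K(D, c) = -3*c + c = -2*c)
l(P) = √(6 + P - 2*P²) (l(P) = √(P + (6 + (-2*P)*P)) = √(P + (6 - 2*P²)) = √(6 + P - 2*P²))
-41422/(-165 + 72)² - 340024/l(-599) = -41422/(-165 + 72)² - 340024/√(6 - 599 - 2*(-599)²) = -41422/((-93)²) - 340024/√(6 - 599 - 2*358801) = -41422/8649 - 340024/√(6 - 599 - 717602) = -41422*1/8649 - 340024*(-I*√718195/718195) = -41422/8649 - 340024*(-I*√718195/718195) = -41422/8649 - (-340024)*I*√718195/718195 = -41422/8649 + 340024*I*√718195/718195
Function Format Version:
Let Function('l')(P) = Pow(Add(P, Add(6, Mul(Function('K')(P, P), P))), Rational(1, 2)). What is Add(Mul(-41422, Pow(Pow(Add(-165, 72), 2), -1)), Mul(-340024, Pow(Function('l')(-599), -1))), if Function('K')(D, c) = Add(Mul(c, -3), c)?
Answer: Add(Rational(-41422, 8649), Mul(Rational(340024, 718195), I, Pow(718195, Rational(1, 2)))) ≈ Add(-4.7892, Mul(401.23, I))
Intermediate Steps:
Function('K')(D, c) = Mul(-2, c) (Function('K')(D, c) = Add(Mul(-3, c), c) = Mul(-2, c))
Function('l')(P) = Pow(Add(6, P, Mul(-2, Pow(P, 2))), Rational(1, 2)) (Function('l')(P) = Pow(Add(P, Add(6, Mul(Mul(-2, P), P))), Rational(1, 2)) = Pow(Add(P, Add(6, Mul(-2, Pow(P, 2)))), Rational(1, 2)) = Pow(Add(6, P, Mul(-2, Pow(P, 2))), Rational(1, 2)))
Add(Mul(-41422, Pow(Pow(Add(-165, 72), 2), -1)), Mul(-340024, Pow(Function('l')(-599), -1))) = Add(Mul(-41422, Pow(Pow(Add(-165, 72), 2), -1)), Mul(-340024, Pow(Pow(Add(6, -599, Mul(-2, Pow(-599, 2))), Rational(1, 2)), -1))) = Add(Mul(-41422, Pow(Pow(-93, 2), -1)), Mul(-340024, Pow(Pow(Add(6, -599, Mul(-2, 358801)), Rational(1, 2)), -1))) = Add(Mul(-41422, Pow(8649, -1)), Mul(-340024, Pow(Pow(Add(6, -599, -717602), Rational(1, 2)), -1))) = Add(Mul(-41422, Rational(1, 8649)), Mul(-340024, Pow(Pow(-718195, Rational(1, 2)), -1))) = Add(Rational(-41422, 8649), Mul(-340024, Pow(Mul(I, Pow(718195, Rational(1, 2))), -1))) = Add(Rational(-41422, 8649), Mul(-340024, Mul(Rational(-1, 718195), I, Pow(718195, Rational(1, 2))))) = Add(Rational(-41422, 8649), Mul(Rational(340024, 718195), I, Pow(718195, Rational(1, 2))))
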